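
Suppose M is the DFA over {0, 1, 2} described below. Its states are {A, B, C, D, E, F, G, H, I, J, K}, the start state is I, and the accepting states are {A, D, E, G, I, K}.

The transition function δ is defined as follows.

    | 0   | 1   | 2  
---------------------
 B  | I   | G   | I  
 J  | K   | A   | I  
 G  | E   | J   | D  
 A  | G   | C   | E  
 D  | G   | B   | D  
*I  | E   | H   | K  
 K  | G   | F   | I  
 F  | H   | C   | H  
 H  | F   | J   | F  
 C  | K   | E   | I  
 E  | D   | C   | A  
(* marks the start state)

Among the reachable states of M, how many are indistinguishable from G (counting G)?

All states are reachable from the start state.
Start with accepting vs non-accepting: {A,D,E,G,I,K} | {B,C,F,H,J}.
On input 0, block {B,C,F,H,J} splits into {B,C,J} and {F,H}.
Split {A,D,E,G,I,K} by δ(·,1) → {A,D,E,G} and {I,K}.
Stable partition: {A,D,E,G} | {B,C,J} | {F,H} | {I,K} — 4 equivalence classes.
State G belongs to the block {A,D,E,G}, which has 4 states.

4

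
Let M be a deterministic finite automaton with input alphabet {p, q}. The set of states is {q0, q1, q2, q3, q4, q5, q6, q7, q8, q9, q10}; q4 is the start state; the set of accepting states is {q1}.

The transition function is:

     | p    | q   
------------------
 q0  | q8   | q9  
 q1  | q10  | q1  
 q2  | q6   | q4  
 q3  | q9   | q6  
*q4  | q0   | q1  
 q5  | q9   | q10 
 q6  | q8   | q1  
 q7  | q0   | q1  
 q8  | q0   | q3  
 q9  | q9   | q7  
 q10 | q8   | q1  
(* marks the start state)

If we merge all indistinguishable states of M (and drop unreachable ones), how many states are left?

Reachable states from the start: {q0,q1,q3,q4,q6,q7,q8,q9,q10}. Unreachable: {q2,q5} — drop them.
Initial partition by acceptance: {q1} | {q0,q3,q4,q6,q7,q8,q9,q10}.
On input q, block {q0,q3,q4,q6,q7,q8,q9,q10} splits into {q0,q3,q8,q9} and {q4,q6,q7,q10}.
Split {q0,q3,q8,q9} by δ(·,q) → {q0,q8} and {q3,q9}.
The partition is now stable with 4 blocks: {q1} | {q0,q8} | {q4,q6,q7,q10} | {q3,q9}.

4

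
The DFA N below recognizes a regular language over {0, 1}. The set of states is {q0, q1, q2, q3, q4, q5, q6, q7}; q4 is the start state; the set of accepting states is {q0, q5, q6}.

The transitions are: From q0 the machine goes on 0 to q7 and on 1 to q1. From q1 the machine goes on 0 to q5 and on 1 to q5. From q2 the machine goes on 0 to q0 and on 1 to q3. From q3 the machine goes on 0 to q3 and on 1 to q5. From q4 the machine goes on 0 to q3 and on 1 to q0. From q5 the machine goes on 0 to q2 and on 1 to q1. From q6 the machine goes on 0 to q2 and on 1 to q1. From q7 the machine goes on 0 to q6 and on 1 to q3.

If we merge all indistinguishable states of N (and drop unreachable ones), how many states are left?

4

All states are reachable from the start state.
P0 = {q0,q5,q6} | {q1,q2,q3,q4,q7}.
On input 0, block {q1,q2,q3,q4,q7} splits into {q1,q2,q7} and {q3,q4}.
Split {q1,q2,q7} by δ(·,1) → {q2,q7} and {q1}.
No further refinement is possible. Final partition (4 blocks): {q0,q5,q6} | {q2,q7} | {q3,q4} | {q1}.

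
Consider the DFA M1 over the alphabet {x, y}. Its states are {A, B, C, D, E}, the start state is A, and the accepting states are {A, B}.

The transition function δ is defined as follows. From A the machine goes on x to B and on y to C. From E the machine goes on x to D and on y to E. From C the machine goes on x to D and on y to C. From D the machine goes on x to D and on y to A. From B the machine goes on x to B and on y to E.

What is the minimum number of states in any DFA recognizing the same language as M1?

3

Initial partition by acceptance: {A,B} | {C,D,E}.
On input y, block {C,D,E} splits into {C,E} and {D}.
Stable partition: {A,B} | {C,E} | {D} — 3 equivalence classes.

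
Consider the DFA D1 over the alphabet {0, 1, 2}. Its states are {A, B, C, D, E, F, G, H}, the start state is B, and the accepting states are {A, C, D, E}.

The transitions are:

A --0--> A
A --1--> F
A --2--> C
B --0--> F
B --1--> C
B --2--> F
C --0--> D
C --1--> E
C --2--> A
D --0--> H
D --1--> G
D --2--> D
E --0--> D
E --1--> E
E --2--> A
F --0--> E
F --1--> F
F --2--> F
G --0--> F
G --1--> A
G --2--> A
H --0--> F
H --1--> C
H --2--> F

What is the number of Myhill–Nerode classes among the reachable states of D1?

6

Every state is reachable, so we keep all 8.
Start with accepting vs non-accepting: {A,C,D,E} | {B,F,G,H}.
Split {A,C,D,E} by δ(·,0) → {A,C,E} and {D}.
On input 0, block {A,C,E} splits into {C,E} and {A}.
On input 0, block {B,F,G,H} splits into {B,G,H} and {F}.
On input 1, block {B,G,H} splits into {B,H} and {G}.
Stable partition: {C,E} | {B,H} | {D} | {A} | {F} | {G} — 6 equivalence classes.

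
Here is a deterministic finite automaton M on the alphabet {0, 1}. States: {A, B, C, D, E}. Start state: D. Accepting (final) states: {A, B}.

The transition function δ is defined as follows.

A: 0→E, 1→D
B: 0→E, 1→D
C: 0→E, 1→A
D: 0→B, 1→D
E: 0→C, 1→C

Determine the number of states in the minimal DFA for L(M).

4

All states are reachable from the start state.
Initial partition by acceptance: {A,B} | {C,D,E}.
Refine {C,D,E} on symbol 0: members go to different blocks, giving {C,E} and {D}.
Split {C,E} by δ(·,1) → {C} and {E}.
No further refinement is possible. Final partition (4 blocks): {A,B} | {C} | {D} | {E}.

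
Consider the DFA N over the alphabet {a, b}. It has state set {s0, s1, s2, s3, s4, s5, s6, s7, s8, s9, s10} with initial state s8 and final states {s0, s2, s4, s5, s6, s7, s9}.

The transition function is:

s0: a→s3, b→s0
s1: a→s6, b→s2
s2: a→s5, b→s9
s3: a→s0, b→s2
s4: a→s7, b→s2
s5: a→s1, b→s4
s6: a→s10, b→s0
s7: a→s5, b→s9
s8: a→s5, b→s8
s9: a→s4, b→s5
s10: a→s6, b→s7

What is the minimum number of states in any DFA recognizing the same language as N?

7

Start with accepting vs non-accepting: {s0,s2,s4,s5,s6,s7,s9} | {s1,s3,s8,s10}.
On input a, block {s0,s2,s4,s5,s6,s7,s9} splits into {s2,s4,s7,s9} and {s0,s5,s6}.
Refine {s2,s4,s7,s9} on symbol a: members go to different blocks, giving {s2,s7} and {s4,s9}.
Refine {s1,s3,s8,s10} on symbol b: members go to different blocks, giving {s1,s3,s10} and {s8}.
Split {s0,s5,s6} by δ(·,b) → {s0,s6} and {s5}.
On input a, block {s4,s9} splits into {s4} and {s9}.
Stable partition: {s2,s7} | {s1,s3,s10} | {s0,s6} | {s4} | {s8} | {s5} | {s9} — 7 equivalence classes.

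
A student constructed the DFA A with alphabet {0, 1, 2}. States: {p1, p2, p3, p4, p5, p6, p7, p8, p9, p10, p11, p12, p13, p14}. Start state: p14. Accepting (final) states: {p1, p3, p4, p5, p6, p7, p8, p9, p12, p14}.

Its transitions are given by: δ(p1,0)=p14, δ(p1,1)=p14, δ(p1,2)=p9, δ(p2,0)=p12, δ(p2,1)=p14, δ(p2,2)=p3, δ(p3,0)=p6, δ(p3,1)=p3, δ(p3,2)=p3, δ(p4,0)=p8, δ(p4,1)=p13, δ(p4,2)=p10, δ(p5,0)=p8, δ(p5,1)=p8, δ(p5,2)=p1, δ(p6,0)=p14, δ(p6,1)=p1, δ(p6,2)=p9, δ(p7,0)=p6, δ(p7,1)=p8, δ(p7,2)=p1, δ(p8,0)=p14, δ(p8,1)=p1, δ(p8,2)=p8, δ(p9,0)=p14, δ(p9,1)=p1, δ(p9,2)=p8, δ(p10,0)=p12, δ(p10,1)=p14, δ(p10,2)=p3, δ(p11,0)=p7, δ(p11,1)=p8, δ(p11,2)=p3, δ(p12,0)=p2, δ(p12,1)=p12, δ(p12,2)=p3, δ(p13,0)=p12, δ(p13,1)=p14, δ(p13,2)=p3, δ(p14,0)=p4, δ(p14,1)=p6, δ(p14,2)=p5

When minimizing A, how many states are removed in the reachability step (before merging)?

2

BFS from p14 reaches {p1, p2, p3, p4, p5, p6, p8, p9, p10, p12, p13, p14}; the 2 state(s) p7, p11 are never visited.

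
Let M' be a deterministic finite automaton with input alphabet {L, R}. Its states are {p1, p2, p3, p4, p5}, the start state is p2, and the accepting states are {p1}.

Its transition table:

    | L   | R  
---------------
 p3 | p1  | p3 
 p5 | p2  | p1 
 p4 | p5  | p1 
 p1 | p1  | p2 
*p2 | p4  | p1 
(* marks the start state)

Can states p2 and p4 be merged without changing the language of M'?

Yes

States {p3} cannot be reached from the start state, so discard them.
Initial partition by acceptance: {p1} | {p2,p4,p5}.
The partition is now stable with 2 blocks: {p1} | {p2,p4,p5}.
p2 and p4 lie in the same block of the stable partition, so they are equivalent — no string distinguishes them.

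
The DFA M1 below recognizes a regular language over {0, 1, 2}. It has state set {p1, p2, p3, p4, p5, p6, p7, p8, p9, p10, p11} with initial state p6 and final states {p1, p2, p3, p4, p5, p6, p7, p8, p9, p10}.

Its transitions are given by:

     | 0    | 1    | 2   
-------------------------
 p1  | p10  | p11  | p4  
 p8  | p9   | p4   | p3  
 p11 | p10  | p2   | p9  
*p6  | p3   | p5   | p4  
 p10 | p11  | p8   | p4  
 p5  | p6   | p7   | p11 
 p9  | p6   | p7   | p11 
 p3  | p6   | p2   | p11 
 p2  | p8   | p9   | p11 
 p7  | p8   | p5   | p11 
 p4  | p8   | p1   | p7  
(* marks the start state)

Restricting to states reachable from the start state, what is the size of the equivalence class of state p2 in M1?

2

Every state is reachable, so we keep all 11.
Start with accepting vs non-accepting: {p1,p2,p3,p4,p5,p6,p7,p8,p9,p10} | {p11}.
Split {p1,p2,p3,p4,p5,p6,p7,p8,p9,p10} by δ(·,0) → {p1,p2,p3,p4,p5,p6,p7,p8,p9} and {p10}.
On input 0, block {p1,p2,p3,p4,p5,p6,p7,p8,p9} splits into {p2,p3,p4,p5,p6,p7,p8,p9} and {p1}.
Refine {p2,p3,p4,p5,p6,p7,p8,p9} on symbol 1: members go to different blocks, giving {p2,p3,p5,p6,p7,p8,p9} and {p4}.
Split {p2,p3,p5,p6,p7,p8,p9} by δ(·,1) → {p2,p3,p5,p6,p7,p9} and {p8}.
Split {p2,p3,p5,p6,p7,p9} by δ(·,0) → {p3,p5,p6,p9} and {p2,p7}.
Split {p3,p5,p6,p9} by δ(·,1) → {p3,p5,p9} and {p6}.
The partition is now stable with 8 blocks: {p3,p5,p9} | {p11} | {p10} | {p1} | {p4} | {p8} | {p2,p7} | {p6}.
State p2 belongs to the block {p2,p7}, which has 2 states.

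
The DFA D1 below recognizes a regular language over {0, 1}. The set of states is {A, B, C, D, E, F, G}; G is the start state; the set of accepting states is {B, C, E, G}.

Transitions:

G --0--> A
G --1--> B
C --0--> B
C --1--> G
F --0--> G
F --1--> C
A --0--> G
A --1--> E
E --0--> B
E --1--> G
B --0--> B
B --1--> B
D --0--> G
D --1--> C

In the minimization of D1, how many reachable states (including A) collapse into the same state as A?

1

States {C,D,F} cannot be reached from the start state, so discard them.
Start with accepting vs non-accepting: {B,E,G} | {A}.
Split {B,E,G} by δ(·,0) → {B,E} and {G}.
Split {B,E} by δ(·,1) → {B} and {E}.
No further refinement is possible. Final partition (4 blocks): {B} | {A} | {G} | {E}.
The equivalence class containing A is {A}, of size 1.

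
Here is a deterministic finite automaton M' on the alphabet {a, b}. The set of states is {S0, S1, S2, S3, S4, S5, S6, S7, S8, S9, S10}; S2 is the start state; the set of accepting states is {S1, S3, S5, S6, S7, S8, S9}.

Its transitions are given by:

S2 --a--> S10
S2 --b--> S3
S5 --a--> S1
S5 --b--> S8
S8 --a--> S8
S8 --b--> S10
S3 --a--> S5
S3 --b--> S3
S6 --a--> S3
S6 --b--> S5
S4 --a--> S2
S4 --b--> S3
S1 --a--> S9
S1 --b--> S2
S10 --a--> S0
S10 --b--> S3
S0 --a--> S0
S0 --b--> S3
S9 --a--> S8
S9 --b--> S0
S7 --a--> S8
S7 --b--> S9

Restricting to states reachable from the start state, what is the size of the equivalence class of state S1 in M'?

3

First remove the unreachable states {S4,S6,S7}; 8 states remain.
Initial partition by acceptance: {S1,S3,S5,S8,S9} | {S0,S2,S10}.
Refine {S1,S3,S5,S8,S9} on symbol b: members go to different blocks, giving {S1,S8,S9} and {S3,S5}.
On input a, block {S3,S5} splits into {S3} and {S5}.
No further refinement is possible. Final partition (4 blocks): {S1,S8,S9} | {S0,S2,S10} | {S3} | {S5}.
State S1 belongs to the block {S1,S8,S9}, which has 3 states.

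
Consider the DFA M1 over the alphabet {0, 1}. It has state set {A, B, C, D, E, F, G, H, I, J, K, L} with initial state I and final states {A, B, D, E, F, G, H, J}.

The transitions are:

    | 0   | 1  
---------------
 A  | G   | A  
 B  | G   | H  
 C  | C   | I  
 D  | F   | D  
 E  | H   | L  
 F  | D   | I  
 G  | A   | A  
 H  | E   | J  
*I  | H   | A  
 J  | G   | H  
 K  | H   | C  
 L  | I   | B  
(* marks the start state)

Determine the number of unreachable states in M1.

4

No path from I leads to C, D, F, K; the other 8 states are all reachable.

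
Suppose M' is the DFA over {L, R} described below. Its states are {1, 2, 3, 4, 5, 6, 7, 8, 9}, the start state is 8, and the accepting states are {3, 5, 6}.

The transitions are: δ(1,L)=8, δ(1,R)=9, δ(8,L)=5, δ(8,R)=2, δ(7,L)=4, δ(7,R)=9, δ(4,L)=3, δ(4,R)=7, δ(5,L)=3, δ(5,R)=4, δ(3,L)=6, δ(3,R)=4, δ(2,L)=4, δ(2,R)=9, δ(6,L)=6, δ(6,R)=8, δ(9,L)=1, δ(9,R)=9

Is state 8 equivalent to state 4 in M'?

Start with accepting vs non-accepting: {3,5,6} | {1,2,4,7,8,9}.
On input L, block {1,2,4,7,8,9} splits into {1,2,7,9} and {4,8}.
Split {1,2,7,9} by δ(·,L) → {1,2,7} and {9}.
The partition is now stable with 4 blocks: {3,5,6} | {1,2,7} | {4,8} | {9}.
8 and 4 lie in the same block of the stable partition, so they are equivalent — no string distinguishes them.

Yes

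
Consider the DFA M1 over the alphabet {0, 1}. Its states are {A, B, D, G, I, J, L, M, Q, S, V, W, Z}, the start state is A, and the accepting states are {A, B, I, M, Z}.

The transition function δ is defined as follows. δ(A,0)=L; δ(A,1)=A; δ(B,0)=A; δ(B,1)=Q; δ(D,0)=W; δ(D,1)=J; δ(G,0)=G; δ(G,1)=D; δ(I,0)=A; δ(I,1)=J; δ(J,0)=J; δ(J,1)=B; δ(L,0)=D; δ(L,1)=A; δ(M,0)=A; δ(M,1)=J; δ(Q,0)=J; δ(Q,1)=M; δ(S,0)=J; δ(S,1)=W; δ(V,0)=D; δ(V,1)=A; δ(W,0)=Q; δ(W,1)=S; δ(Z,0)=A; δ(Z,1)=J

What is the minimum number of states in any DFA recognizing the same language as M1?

First remove the unreachable states {G,I,V,Z}; 9 states remain.
Initial partition by acceptance: {A,B,M} | {D,J,L,Q,S,W}.
Refine {A,B,M} on symbol 0: members go to different blocks, giving {B,M} and {A}.
Refine {D,J,L,Q,S,W} on symbol 1: members go to different blocks, giving {D,S,W} and {J,Q} and {L}.
On input 0, block {D,S,W} splits into {S,W} and {D}.
Stable partition: {B,M} | {S,W} | {A} | {J,Q} | {L} | {D} — 6 equivalence classes.

6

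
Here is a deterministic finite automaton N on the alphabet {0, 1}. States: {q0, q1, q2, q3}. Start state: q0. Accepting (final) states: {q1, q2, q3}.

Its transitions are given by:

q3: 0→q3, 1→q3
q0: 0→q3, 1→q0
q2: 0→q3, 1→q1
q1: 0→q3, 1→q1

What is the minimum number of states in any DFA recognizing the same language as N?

2

States {q1,q2} cannot be reached from the start state, so discard them.
P0 = {q3} | {q0}.
The partition is now stable with 2 blocks: {q3} | {q0}.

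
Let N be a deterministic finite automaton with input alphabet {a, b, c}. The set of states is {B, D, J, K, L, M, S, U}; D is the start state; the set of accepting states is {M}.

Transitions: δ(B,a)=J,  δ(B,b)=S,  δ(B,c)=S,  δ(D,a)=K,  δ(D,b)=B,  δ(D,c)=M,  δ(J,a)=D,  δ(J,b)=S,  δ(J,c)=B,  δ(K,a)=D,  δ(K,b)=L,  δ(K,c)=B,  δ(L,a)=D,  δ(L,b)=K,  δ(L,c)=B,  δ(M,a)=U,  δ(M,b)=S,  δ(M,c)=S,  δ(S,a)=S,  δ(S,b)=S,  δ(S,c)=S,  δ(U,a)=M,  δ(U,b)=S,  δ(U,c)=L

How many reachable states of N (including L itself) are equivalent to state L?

Initial partition by acceptance: {M} | {B,D,J,K,L,S,U}.
On input a, block {B,D,J,K,L,S,U} splits into {B,D,J,K,L,S} and {U}.
On input c, block {B,D,J,K,L,S} splits into {B,J,K,L,S} and {D}.
On input a, block {B,J,K,L,S} splits into {J,K,L} and {B,S}.
Refine {J,K,L} on symbol b: members go to different blocks, giving {K,L} and {J}.
Split {B,S} by δ(·,a) → {S} and {B}.
Stable partition: {M} | {K,L} | {U} | {D} | {S} | {J} | {B} — 7 equivalence classes.
The equivalence class containing L is {K,L}, of size 2.

2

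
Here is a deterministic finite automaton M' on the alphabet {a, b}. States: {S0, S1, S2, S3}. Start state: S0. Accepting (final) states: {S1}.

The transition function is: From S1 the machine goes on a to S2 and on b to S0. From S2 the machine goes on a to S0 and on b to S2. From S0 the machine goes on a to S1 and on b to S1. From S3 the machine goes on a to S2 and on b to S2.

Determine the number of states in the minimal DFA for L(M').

3

First remove the unreachable states {S3}; 3 states remain.
Start with accepting vs non-accepting: {S1} | {S0,S2}.
On input a, block {S0,S2} splits into {S0} and {S2}.
Stable partition: {S1} | {S0} | {S2} — 3 equivalence classes.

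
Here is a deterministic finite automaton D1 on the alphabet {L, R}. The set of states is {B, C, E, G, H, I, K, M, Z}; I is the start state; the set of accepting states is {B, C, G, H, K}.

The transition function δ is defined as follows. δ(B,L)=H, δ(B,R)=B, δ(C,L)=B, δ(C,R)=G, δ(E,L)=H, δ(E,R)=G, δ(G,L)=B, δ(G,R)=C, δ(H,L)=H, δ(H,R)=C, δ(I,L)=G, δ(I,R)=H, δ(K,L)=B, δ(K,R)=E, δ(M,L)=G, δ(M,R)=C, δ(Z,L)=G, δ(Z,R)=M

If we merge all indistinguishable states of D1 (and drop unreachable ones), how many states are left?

First remove the unreachable states {E,K,M,Z}; 5 states remain.
Initial partition by acceptance: {B,C,G,H} | {I}.
Stable partition: {B,C,G,H} | {I} — 2 equivalence classes.

2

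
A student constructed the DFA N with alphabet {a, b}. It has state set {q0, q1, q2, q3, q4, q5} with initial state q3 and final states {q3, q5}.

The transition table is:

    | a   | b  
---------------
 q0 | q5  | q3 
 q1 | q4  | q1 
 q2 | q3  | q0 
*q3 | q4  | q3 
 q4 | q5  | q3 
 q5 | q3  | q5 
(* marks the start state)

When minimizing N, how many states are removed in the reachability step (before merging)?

No path from q3 leads to q0, q1, q2; the other 3 states are all reachable.

3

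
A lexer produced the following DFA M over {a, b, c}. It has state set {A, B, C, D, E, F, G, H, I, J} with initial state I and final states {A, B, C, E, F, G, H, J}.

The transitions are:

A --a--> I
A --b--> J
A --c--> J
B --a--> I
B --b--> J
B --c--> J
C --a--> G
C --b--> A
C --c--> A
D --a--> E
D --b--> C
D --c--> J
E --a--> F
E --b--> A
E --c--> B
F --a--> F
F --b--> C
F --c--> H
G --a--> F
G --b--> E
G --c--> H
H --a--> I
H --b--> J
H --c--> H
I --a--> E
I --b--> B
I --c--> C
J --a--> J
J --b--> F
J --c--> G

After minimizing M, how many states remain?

States {D} cannot be reached from the start state, so discard them.
Start with accepting vs non-accepting: {A,B,C,E,F,G,H,J} | {I}.
On input a, block {A,B,C,E,F,G,H,J} splits into {C,E,F,G,J} and {A,B,H}.
Refine {C,E,F,G,J} on symbol b: members go to different blocks, giving {F,G,J} and {C,E}.
Refine {F,G,J} on symbol b: members go to different blocks, giving {F,G} and {J}.
Refine {A,B,H} on symbol c: members go to different blocks, giving {A,B} and {H}.
Stable partition: {F,G} | {I} | {A,B} | {C,E} | {J} | {H} — 6 equivalence classes.

6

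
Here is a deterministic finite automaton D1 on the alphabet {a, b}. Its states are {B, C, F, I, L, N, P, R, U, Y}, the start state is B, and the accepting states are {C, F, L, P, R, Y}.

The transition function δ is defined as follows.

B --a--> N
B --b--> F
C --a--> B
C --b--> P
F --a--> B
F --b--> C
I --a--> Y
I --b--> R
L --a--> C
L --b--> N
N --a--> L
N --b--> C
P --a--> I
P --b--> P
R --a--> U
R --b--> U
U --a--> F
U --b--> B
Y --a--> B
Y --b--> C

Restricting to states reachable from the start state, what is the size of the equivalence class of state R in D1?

Every state is reachable, so we keep all 10.
Start with accepting vs non-accepting: {C,F,L,P,R,Y} | {B,I,N,U}.
On input a, block {C,F,L,P,R,Y} splits into {C,F,P,R,Y} and {L}.
Refine {C,F,P,R,Y} on symbol b: members go to different blocks, giving {C,F,P,Y} and {R}.
On input a, block {B,I,N,U} splits into {I,U} and {B} and {N}.
Refine {C,F,P,Y} on symbol a: members go to different blocks, giving {C,F,Y} and {P}.
Refine {C,F,Y} on symbol b: members go to different blocks, giving {F,Y} and {C}.
Split {I,U} by δ(·,b) → {U} and {I}.
The partition is now stable with 9 blocks: {F,Y} | {U} | {L} | {R} | {B} | {N} | {P} | {C} | {I}.
State R belongs to the block {R}, which has 1 states.

1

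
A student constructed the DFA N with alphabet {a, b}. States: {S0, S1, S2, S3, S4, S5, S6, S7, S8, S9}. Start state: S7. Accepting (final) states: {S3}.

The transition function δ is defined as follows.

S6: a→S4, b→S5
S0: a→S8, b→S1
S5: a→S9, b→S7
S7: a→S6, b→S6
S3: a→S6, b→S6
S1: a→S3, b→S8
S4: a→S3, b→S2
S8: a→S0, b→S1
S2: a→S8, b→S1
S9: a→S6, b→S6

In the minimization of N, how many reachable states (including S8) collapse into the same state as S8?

Start with accepting vs non-accepting: {S3} | {S0,S1,S2,S4,S5,S6,S7,S8,S9}.
Refine {S0,S1,S2,S4,S5,S6,S7,S8,S9} on symbol a: members go to different blocks, giving {S0,S2,S5,S6,S7,S8,S9} and {S1,S4}.
Split {S0,S2,S5,S6,S7,S8,S9} by δ(·,a) → {S0,S2,S5,S7,S8,S9} and {S6}.
On input a, block {S0,S2,S5,S7,S8,S9} splits into {S0,S2,S5,S8} and {S7,S9}.
Refine {S0,S2,S5,S8} on symbol a: members go to different blocks, giving {S0,S2,S8} and {S5}.
No further refinement is possible. Final partition (6 blocks): {S3} | {S0,S2,S8} | {S1,S4} | {S6} | {S7,S9} | {S5}.
The equivalence class containing S8 is {S0,S2,S8}, of size 3.

3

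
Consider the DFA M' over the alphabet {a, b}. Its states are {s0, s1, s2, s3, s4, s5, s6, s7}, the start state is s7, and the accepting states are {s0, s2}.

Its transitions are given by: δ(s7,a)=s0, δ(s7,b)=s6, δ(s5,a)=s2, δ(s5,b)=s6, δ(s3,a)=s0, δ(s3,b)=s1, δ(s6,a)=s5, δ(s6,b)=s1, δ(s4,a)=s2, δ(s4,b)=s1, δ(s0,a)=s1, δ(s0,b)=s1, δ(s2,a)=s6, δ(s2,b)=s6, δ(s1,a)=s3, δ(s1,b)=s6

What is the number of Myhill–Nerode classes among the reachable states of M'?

Reachable states from the start: {s0,s1,s2,s3,s5,s6,s7}. Unreachable: {s4} — drop them.
Initial partition by acceptance: {s0,s2} | {s1,s3,s5,s6,s7}.
On input a, block {s1,s3,s5,s6,s7} splits into {s3,s5,s7} and {s1,s6}.
No further refinement is possible. Final partition (3 blocks): {s0,s2} | {s3,s5,s7} | {s1,s6}.

3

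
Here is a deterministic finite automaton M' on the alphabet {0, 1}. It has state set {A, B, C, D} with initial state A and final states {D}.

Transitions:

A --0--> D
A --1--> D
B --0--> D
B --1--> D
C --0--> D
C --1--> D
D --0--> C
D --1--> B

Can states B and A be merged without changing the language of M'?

Start with accepting vs non-accepting: {D} | {A,B,C}.
Stable partition: {D} | {A,B,C} — 2 equivalence classes.
B and A lie in the same block of the stable partition, so they are equivalent — no string distinguishes them.

Yes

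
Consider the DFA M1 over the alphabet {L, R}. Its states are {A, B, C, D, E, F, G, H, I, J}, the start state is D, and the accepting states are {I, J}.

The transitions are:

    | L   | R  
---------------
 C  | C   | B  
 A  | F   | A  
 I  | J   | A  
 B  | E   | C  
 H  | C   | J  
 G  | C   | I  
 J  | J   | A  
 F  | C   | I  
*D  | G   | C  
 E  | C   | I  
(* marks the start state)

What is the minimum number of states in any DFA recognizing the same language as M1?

5

Reachable states from the start: {A,B,C,D,E,F,G,I,J}. Unreachable: {H} — drop them.
P0 = {I,J} | {A,B,C,D,E,F,G}.
On input R, block {A,B,C,D,E,F,G} splits into {A,B,C,D} and {E,F,G}.
Refine {A,B,C,D} on symbol L: members go to different blocks, giving {A,B,D} and {C}.
Refine {A,B,D} on symbol R: members go to different blocks, giving {B,D} and {A}.
No further refinement is possible. Final partition (5 blocks): {I,J} | {B,D} | {E,F,G} | {C} | {A}.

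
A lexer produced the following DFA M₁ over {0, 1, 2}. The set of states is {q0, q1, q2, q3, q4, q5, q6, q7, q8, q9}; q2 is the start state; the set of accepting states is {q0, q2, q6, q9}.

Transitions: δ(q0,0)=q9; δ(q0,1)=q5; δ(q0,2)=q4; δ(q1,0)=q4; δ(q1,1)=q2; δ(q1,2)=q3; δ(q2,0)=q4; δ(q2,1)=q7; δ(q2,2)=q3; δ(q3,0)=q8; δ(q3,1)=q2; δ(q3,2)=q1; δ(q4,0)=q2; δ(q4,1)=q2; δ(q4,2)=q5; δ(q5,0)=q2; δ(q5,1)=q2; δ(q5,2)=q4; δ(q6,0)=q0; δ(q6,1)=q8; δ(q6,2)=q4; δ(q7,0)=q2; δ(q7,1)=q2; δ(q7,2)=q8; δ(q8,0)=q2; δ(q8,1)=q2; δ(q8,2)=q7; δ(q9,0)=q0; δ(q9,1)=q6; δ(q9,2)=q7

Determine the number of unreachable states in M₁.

3

No path from q2 leads to q0, q6, q9; the other 7 states are all reachable.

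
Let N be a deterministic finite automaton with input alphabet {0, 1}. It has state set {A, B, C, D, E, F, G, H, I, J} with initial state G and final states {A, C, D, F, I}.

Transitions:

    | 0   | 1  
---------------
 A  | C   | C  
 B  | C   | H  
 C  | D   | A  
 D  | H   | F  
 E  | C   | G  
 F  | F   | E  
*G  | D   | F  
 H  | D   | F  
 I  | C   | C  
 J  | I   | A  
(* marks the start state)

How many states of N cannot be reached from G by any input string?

3

BFS from G reaches {A, C, D, E, F, G, H}; the 3 state(s) B, I, J are never visited.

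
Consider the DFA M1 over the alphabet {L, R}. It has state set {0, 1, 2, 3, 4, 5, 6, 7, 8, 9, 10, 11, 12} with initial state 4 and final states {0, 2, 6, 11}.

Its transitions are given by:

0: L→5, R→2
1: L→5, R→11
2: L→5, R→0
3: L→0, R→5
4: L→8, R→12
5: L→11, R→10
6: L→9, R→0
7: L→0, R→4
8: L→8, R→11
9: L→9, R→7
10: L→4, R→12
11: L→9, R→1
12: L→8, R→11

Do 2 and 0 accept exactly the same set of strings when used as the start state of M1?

States {3,6} cannot be reached from the start state, so discard them.
P0 = {0,2,11} | {1,4,5,7,8,9,10,12}.
Refine {0,2,11} on symbol R: members go to different blocks, giving {0,2} and {11}.
On input L, block {1,4,5,7,8,9,10,12} splits into {1,4,8,9,10,12} and {5} and {7}.
On input L, block {1,4,8,9,10,12} splits into {4,8,9,10,12} and {1}.
On input R, block {4,8,9,10,12} splits into {4,10} and {8,12} and {9}.
On input L, block {4,10} splits into {4} and {10}.
The partition is now stable with 9 blocks: {0,2} | {4} | {11} | {5} | {7} | {1} | {8,12} | {9} | {10}.
2 and 0 lie in the same block of the stable partition, so they are equivalent — no string distinguishes them.

Yes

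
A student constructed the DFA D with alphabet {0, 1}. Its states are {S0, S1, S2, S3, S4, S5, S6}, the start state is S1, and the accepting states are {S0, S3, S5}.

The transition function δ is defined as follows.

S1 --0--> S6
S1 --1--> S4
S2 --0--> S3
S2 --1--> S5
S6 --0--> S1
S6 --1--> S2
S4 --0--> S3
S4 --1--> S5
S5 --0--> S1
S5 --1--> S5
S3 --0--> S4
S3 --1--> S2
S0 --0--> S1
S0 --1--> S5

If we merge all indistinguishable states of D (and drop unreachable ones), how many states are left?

4

States {S0} cannot be reached from the start state, so discard them.
P0 = {S3,S5} | {S1,S2,S4,S6}.
Split {S3,S5} by δ(·,1) → {S3} and {S5}.
On input 0, block {S1,S2,S4,S6} splits into {S1,S6} and {S2,S4}.
Stable partition: {S3} | {S1,S6} | {S5} | {S2,S4} — 4 equivalence classes.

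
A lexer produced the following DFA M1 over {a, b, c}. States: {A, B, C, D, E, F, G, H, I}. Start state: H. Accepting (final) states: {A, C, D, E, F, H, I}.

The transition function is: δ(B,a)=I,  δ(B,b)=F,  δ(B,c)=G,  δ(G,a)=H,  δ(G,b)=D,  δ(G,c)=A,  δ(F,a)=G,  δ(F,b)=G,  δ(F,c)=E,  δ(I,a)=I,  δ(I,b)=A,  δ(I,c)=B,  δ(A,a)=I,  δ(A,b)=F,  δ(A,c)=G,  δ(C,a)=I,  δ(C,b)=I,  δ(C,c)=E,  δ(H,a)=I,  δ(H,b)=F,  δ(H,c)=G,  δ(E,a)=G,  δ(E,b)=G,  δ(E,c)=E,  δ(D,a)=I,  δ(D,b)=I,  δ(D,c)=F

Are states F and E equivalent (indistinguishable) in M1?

Yes

States {C} cannot be reached from the start state, so discard them.
Start with accepting vs non-accepting: {A,D,E,F,H,I} | {B,G}.
On input a, block {A,D,E,F,H,I} splits into {A,D,H,I} and {E,F}.
Refine {A,D,H,I} on symbol b: members go to different blocks, giving {A,H} and {D,I}.
Split {B,G} by δ(·,a) → {B} and {G}.
Split {D,I} by δ(·,b) → {D} and {I}.
No further refinement is possible. Final partition (6 blocks): {A,H} | {B} | {E,F} | {D} | {G} | {I}.
F and E lie in the same block of the stable partition, so they are equivalent — no string distinguishes them.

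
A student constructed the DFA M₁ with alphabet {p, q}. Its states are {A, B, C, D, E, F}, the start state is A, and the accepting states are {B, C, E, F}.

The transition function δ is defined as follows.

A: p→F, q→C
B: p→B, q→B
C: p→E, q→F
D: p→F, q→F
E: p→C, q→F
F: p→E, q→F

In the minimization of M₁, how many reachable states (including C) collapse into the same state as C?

3

Reachable states from the start: {A,C,E,F}. Unreachable: {B,D} — drop them.
Initial partition by acceptance: {C,E,F} | {A}.
Stable partition: {C,E,F} | {A} — 2 equivalence classes.
The equivalence class containing C is {C,E,F}, of size 3.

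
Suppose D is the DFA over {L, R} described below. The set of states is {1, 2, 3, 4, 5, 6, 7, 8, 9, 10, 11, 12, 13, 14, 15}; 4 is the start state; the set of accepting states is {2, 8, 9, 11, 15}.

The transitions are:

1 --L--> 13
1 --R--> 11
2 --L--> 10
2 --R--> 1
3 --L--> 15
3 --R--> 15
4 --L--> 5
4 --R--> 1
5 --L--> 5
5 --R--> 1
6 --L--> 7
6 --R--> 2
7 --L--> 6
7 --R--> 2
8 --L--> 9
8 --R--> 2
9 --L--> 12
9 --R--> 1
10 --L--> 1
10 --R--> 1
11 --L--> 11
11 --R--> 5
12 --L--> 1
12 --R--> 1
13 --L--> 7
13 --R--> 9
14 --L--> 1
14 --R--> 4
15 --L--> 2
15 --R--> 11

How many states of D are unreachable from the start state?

No path from 4 leads to 3, 8, 14, 15; the other 11 states are all reachable.

4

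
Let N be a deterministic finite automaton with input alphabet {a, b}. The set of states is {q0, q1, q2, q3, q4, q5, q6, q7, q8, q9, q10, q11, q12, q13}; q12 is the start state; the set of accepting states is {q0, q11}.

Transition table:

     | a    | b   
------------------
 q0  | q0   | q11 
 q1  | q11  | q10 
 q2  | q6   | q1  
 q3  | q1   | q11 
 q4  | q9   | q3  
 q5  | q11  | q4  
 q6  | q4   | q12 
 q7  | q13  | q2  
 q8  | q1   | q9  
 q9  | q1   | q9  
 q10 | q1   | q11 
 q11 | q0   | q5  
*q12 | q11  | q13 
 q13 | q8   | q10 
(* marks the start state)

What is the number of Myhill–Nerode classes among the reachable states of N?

7

States {q2,q6,q7} cannot be reached from the start state, so discard them.
P0 = {q0,q11} | {q1,q3,q4,q5,q8,q9,q10,q12,q13}.
Refine {q0,q11} on symbol b: members go to different blocks, giving {q0} and {q11}.
Split {q1,q3,q4,q5,q8,q9,q10,q12,q13} by δ(·,a) → {q3,q4,q8,q9,q10,q13} and {q1,q5,q12}.
Refine {q3,q4,q8,q9,q10,q13} on symbol a: members go to different blocks, giving {q3,q8,q9,q10} and {q4,q13}.
Split {q3,q8,q9,q10} by δ(·,b) → {q3,q10} and {q8,q9}.
Split {q1,q5,q12} by δ(·,b) → {q5,q12} and {q1}.
Stable partition: {q0} | {q3,q10} | {q11} | {q5,q12} | {q4,q13} | {q8,q9} | {q1} — 7 equivalence classes.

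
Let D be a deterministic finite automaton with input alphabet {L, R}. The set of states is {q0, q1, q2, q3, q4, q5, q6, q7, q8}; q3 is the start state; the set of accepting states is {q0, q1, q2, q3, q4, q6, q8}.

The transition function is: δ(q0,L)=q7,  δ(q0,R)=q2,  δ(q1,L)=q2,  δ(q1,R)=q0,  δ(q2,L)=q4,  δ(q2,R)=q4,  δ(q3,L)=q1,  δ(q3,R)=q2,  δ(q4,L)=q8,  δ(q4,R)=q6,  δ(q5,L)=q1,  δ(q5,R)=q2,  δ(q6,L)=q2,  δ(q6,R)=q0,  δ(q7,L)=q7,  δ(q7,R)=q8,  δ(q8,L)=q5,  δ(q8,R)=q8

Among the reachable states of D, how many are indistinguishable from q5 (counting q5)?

1

P0 = {q0,q1,q2,q3,q4,q6,q8} | {q5,q7}.
On input L, block {q0,q1,q2,q3,q4,q6,q8} splits into {q1,q2,q3,q4,q6} and {q0,q8}.
Refine {q1,q2,q3,q4,q6} on symbol L: members go to different blocks, giving {q1,q2,q3,q6} and {q4}.
On input L, block {q1,q2,q3,q6} splits into {q1,q3,q6} and {q2}.
Refine {q1,q3,q6} on symbol L: members go to different blocks, giving {q1,q6} and {q3}.
Split {q5,q7} by δ(·,L) → {q5} and {q7}.
Refine {q0,q8} on symbol L: members go to different blocks, giving {q0} and {q8}.
No further refinement is possible. Final partition (8 blocks): {q1,q6} | {q5} | {q0} | {q4} | {q2} | {q3} | {q7} | {q8}.
The equivalence class containing q5 is {q5}, of size 1.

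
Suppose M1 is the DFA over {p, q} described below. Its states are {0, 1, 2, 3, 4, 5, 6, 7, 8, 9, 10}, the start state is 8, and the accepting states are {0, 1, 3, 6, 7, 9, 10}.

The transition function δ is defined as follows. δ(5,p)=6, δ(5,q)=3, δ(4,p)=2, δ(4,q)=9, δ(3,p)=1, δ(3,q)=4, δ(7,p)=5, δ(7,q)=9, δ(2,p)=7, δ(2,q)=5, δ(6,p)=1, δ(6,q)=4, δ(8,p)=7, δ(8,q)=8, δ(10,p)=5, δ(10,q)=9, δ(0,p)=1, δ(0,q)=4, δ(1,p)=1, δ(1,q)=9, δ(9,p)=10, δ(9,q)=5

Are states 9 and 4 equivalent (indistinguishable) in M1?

States {0} cannot be reached from the start state, so discard them.
P0 = {1,3,6,7,9,10} | {2,4,5,8}.
On input p, block {1,3,6,7,9,10} splits into {1,3,6,9} and {7,10}.
Split {1,3,6,9} by δ(·,p) → {1,3,6} and {9}.
Refine {1,3,6} on symbol q: members go to different blocks, giving {3,6} and {1}.
Refine {2,4,5,8} on symbol p: members go to different blocks, giving {2,8} and {4} and {5}.
On input q, block {2,8} splits into {2} and {8}.
No further refinement is possible. Final partition (8 blocks): {3,6} | {2} | {7,10} | {9} | {1} | {4} | {5} | {8}.
9 and 4 end up in different blocks, so they are distinguishable. For instance, the string 'ε' is accepted from only 9.

No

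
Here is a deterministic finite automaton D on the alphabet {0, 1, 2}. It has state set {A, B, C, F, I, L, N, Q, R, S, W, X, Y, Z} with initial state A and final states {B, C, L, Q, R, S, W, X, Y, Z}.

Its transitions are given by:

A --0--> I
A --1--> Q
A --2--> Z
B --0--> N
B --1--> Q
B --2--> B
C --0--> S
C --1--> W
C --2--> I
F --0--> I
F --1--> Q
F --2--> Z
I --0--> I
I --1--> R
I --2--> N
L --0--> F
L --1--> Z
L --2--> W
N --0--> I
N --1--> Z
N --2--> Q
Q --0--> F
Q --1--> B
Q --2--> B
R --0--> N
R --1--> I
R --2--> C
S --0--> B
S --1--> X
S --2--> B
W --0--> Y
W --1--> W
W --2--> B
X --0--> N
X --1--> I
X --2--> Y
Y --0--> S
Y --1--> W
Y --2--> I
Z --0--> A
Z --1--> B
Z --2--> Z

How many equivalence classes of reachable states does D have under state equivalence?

7

Reachable states from the start: {A,B,C,F,I,N,Q,R,S,W,X,Y,Z}. Unreachable: {L} — drop them.
Initial partition by acceptance: {B,C,Q,R,S,W,X,Y,Z} | {A,F,I,N}.
Refine {B,C,Q,R,S,W,X,Y,Z} on symbol 0: members go to different blocks, giving {B,Q,R,X,Z} and {C,S,W,Y}.
On input 1, block {B,Q,R,X,Z} splits into {B,Q,Z} and {R,X}.
Refine {A,F,I,N} on symbol 1: members go to different blocks, giving {A,F,N} and {I}.
On input 0, block {C,S,W,Y} splits into {C,W,Y} and {S}.
Refine {C,W,Y} on symbol 0: members go to different blocks, giving {C,Y} and {W}.
The partition is now stable with 7 blocks: {B,Q,Z} | {A,F,N} | {C,Y} | {R,X} | {I} | {S} | {W}.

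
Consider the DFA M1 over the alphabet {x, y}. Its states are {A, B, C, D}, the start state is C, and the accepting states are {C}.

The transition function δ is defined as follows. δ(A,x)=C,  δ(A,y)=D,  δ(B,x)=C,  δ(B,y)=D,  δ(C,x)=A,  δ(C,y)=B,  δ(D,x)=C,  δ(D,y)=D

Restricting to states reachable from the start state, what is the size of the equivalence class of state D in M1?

3

P0 = {C} | {A,B,D}.
The partition is now stable with 2 blocks: {C} | {A,B,D}.
State D belongs to the block {A,B,D}, which has 3 states.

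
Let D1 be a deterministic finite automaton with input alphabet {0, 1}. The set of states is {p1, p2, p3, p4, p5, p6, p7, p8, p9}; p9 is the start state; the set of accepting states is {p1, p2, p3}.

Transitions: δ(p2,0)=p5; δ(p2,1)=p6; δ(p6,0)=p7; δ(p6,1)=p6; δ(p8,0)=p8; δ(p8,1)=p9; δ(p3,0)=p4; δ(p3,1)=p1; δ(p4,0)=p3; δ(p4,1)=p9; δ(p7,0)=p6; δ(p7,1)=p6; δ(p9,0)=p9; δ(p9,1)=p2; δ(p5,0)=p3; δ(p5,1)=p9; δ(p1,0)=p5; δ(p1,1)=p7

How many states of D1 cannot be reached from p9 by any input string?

1

Starting at p9 and following transitions, the reachable set is {p1, p2, p3, p4, p5, p6, p7, p9}. That leaves p8 unreachable — 1 in total.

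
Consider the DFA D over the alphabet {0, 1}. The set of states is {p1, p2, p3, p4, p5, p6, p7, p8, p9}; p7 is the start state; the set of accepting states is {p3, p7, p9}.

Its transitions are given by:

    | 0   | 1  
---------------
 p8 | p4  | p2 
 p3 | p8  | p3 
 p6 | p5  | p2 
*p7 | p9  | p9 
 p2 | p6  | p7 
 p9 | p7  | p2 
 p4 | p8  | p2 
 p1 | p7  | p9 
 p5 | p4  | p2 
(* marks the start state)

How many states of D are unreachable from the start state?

No path from p7 leads to p1, p3; the other 7 states are all reachable.

2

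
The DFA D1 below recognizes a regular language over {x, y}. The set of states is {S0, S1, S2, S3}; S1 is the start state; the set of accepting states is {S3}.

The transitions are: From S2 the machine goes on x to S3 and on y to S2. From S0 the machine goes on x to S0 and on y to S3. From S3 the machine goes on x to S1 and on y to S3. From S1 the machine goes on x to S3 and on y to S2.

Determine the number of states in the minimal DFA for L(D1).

First remove the unreachable states {S0}; 3 states remain.
P0 = {S3} | {S1,S2}.
Stable partition: {S3} | {S1,S2} — 2 equivalence classes.

2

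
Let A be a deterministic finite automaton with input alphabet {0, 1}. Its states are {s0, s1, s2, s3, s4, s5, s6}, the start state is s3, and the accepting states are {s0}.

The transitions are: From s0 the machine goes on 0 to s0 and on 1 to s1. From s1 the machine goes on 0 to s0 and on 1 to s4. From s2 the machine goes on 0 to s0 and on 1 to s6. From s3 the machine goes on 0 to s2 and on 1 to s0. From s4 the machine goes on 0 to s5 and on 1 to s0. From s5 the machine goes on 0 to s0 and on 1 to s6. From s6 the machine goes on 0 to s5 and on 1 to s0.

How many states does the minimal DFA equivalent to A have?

3

Initial partition by acceptance: {s0} | {s1,s2,s3,s4,s5,s6}.
Refine {s1,s2,s3,s4,s5,s6} on symbol 0: members go to different blocks, giving {s1,s2,s5} and {s3,s4,s6}.
The partition is now stable with 3 blocks: {s0} | {s1,s2,s5} | {s3,s4,s6}.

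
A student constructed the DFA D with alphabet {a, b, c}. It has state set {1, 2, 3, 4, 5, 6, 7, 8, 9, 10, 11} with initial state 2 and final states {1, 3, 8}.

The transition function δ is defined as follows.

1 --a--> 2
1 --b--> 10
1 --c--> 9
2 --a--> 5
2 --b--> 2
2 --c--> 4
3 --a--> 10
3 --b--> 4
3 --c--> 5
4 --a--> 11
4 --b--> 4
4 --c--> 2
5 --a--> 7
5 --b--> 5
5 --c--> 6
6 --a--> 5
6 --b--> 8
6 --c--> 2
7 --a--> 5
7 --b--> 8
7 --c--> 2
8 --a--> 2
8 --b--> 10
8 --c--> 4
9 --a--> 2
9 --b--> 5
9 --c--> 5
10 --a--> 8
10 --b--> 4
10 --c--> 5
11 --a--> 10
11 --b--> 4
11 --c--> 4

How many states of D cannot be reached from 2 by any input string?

3

No path from 2 leads to 1, 3, 9; the other 8 states are all reachable.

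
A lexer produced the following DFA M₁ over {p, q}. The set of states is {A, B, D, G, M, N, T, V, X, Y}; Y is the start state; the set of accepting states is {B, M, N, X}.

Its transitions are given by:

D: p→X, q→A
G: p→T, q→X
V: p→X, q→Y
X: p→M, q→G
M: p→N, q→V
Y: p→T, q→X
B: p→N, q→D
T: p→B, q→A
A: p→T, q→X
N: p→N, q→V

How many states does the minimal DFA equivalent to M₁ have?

All states are reachable from the start state.
Start with accepting vs non-accepting: {B,M,N,X} | {A,D,G,T,V,Y}.
On input p, block {A,D,G,T,V,Y} splits into {D,T,V} and {A,G,Y}.
Refine {B,M,N,X} on symbol q: members go to different blocks, giving {B,M,N} and {X}.
On input p, block {D,T,V} splits into {D,V} and {T}.
The partition is now stable with 5 blocks: {B,M,N} | {D,V} | {A,G,Y} | {X} | {T}.

5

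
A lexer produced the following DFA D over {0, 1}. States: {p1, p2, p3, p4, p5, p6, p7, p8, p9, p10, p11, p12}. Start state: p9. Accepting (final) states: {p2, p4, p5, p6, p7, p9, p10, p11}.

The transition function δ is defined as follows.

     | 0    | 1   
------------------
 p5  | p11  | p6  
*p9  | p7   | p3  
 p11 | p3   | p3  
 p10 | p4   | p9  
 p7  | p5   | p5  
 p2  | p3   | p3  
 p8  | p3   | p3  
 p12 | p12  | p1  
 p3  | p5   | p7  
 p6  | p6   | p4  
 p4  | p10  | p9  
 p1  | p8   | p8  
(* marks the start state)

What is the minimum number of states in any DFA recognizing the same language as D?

First remove the unreachable states {p1,p2,p8,p12}; 8 states remain.
Start with accepting vs non-accepting: {p4,p5,p6,p7,p9,p10,p11} | {p3}.
Split {p4,p5,p6,p7,p9,p10,p11} by δ(·,0) → {p4,p5,p6,p7,p9,p10} and {p11}.
Refine {p4,p5,p6,p7,p9,p10} on symbol 0: members go to different blocks, giving {p4,p6,p7,p9,p10} and {p5}.
On input 0, block {p4,p6,p7,p9,p10} splits into {p4,p6,p9,p10} and {p7}.
On input 0, block {p4,p6,p9,p10} splits into {p4,p6,p10} and {p9}.
Refine {p4,p6,p10} on symbol 1: members go to different blocks, giving {p4,p10} and {p6}.
The partition is now stable with 7 blocks: {p4,p10} | {p3} | {p11} | {p5} | {p7} | {p9} | {p6}.

7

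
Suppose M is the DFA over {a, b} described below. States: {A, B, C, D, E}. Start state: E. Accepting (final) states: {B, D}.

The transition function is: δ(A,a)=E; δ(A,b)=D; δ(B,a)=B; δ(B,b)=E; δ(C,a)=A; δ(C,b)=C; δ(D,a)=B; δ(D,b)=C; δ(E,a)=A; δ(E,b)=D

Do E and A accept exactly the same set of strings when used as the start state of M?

Start with accepting vs non-accepting: {B,D} | {A,C,E}.
Split {A,C,E} by δ(·,b) → {A,E} and {C}.
Split {B,D} by δ(·,b) → {B} and {D}.
The partition is now stable with 4 blocks: {B} | {A,E} | {C} | {D}.
E and A lie in the same block of the stable partition, so they are equivalent — no string distinguishes them.

Yes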